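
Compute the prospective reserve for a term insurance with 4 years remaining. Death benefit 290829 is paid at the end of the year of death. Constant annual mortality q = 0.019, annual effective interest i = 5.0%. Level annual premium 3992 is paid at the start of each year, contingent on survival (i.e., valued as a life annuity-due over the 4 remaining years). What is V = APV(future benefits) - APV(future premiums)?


v = 1/(1+i) = 0.952381
APV(future benefits) per unit = sum_{k=0}^{3} k_p_x * q * v^(k+1) = 0.065554
APV(future benefits) = 290829 * 0.065554 = 19064.9144
Life annuity-due factor ä_{x:4} = sum_{k=0}^{3} k_p_x * v^k = 3.622704
APV(future premiums) = 3992 * 3.622704 = 14461.8343
V = 19064.9144 - 14461.8343
= 4603.0801


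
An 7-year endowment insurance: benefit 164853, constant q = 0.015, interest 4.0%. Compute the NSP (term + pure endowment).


Term component = 14224.0283
Pure endowment = 7_p_x * v^7 * benefit = 0.899609 * 0.759918 * 164853 = 112698.2295
NSP = 126922.2578


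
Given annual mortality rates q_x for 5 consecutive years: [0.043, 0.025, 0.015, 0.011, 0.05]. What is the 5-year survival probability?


p_k = 1 - q_k for each year
Survival = product of (1 - q_k)
= 0.957 * 0.975 * 0.985 * 0.989 * 0.95
= 0.8635


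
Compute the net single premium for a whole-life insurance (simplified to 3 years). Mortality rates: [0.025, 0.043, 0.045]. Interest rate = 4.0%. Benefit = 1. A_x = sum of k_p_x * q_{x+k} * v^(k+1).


v = 0.961538
Year 0: k_p_x=1.0, q=0.025, term=0.024038
Year 1: k_p_x=0.975, q=0.043, term=0.038762
Year 2: k_p_x=0.933075, q=0.045, term=0.037328
A_x = 0.1001


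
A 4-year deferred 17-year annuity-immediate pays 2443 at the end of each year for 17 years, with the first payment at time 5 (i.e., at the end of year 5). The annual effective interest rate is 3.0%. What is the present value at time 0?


PV at time 4 of the 17-year annuity-immediate:
a_n = 2443 * (1-(1+0.03)^(-17))/0.03 = 32164.8274
Discount back 4 years to time 0:
PV = 32164.8274 * (1+0.03)^(-4)
= 32164.8274 * 0.888487
= 28578.0326


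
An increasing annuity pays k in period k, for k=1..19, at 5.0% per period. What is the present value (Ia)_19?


(Ia)_n = sum_{k=1}^{n} k * v^k, v = 1/(1+i)
v = 0.952381
Sum computed term by term:
(Ia)_19 = 103.4128


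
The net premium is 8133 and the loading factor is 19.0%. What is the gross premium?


Gross = net * (1 + loading)
= 8133 * (1 + 0.19)
= 8133 * 1.19
= 9678.27


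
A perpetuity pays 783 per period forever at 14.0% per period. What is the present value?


PV = PMT / i
= 783 / 0.14
= 5592.8571


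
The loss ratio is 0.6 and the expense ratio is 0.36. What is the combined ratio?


Combined ratio = loss ratio + expense ratio
= 0.6 + 0.36
= 0.96


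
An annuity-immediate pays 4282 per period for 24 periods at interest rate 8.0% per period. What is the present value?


PV = PMT * (1 - (1+i)^(-n)) / i
= 4282 * (1 - (1+0.08)^(-24)) / 0.08
= 4282 * (1 - 0.157699) / 0.08
= 4282 * 10.528758
= 45084.143


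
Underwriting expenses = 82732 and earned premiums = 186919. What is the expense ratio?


Expense ratio = expenses / premiums
= 82732 / 186919
= 0.4426


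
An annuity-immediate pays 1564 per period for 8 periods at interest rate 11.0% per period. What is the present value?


PV = PMT * (1 - (1+i)^(-n)) / i
= 1564 * (1 - (1+0.11)^(-8)) / 0.11
= 1564 * (1 - 0.433926) / 0.11
= 1564 * 5.146123
= 8048.536


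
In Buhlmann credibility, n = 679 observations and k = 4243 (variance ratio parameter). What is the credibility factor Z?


Z = n / (n + k)
= 679 / (679 + 4243)
= 679 / 4922
= 0.138


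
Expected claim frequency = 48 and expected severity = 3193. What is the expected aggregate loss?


E[S] = E[N] * E[X]
= 48 * 3193
= 153264


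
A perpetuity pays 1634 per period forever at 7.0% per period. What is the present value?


PV = PMT / i
= 1634 / 0.07
= 23342.8571


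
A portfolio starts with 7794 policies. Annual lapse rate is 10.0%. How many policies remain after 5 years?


remaining = initial * (1 - lapse)^years
= 7794 * (1 - 0.1)^5
= 7794 * 0.59049
= 4602.2791


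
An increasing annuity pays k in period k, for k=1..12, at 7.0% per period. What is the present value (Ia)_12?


(Ia)_n = sum_{k=1}^{n} k * v^k, v = 1/(1+i)
v = 0.934579
Sum computed term by term:
(Ia)_12 = 45.2933


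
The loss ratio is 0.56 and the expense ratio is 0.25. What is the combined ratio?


Combined ratio = loss ratio + expense ratio
= 0.56 + 0.25
= 0.81


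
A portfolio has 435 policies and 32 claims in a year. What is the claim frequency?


frequency = claims / policies
= 32 / 435
= 0.0736


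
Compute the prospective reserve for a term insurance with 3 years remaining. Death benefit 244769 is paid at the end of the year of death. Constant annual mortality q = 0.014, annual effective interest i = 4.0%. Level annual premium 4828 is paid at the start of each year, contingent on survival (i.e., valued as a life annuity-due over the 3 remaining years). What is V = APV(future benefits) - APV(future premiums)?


v = 1/(1+i) = 0.961538
APV(future benefits) per unit = sum_{k=0}^{2} k_p_x * q * v^(k+1) = 0.038324
APV(future benefits) = 244769 * 0.038324 = 9380.5307
Life annuity-due factor ä_{x:3} = sum_{k=0}^{2} k_p_x * v^k = 2.846927
APV(future premiums) = 4828 * 2.846927 = 13744.9625
V = 9380.5307 - 13744.9625
= -4364.4318


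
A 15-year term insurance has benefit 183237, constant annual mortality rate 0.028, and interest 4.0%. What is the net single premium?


NSP = benefit * sum_{k=0}^{n-1} k_p_x * q * v^(k+1)
With constant q=0.028, v=0.961538
Sum = 0.262436
NSP = 183237 * 0.262436
= 48088.0041


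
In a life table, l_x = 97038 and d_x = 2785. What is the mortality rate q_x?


q_x = d_x / l_x
= 2785 / 97038
= 0.0287


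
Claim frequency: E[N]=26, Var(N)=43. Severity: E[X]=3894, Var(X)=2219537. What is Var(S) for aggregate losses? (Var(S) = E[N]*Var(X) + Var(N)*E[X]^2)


Var(S) = E[N]*Var(X) + Var(N)*E[X]^2
= 26*2219537 + 43*3894^2
= 57707962 + 652019148
= 7.0973e+08


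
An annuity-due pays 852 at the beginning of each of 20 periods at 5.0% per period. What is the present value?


PV_due = PMT * (1-(1+i)^(-n))/i * (1+i)
PV_immediate = 10617.8032
PV_due = 10617.8032 * 1.05
= 11148.6934


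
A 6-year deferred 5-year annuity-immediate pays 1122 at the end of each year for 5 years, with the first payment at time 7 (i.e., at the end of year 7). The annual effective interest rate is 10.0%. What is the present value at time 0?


PV at time 6 of the 5-year annuity-immediate:
a_n = 1122 * (1-(1+0.1)^(-5))/0.1 = 4253.2628
Discount back 6 years to time 0:
PV = 4253.2628 * (1+0.1)^(-6)
= 4253.2628 * 0.564474
= 2400.8559


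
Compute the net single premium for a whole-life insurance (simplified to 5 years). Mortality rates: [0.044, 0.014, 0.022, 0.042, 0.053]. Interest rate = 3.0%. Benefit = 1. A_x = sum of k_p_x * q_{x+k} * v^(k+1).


v = 0.970874
Year 0: k_p_x=1.0, q=0.044, term=0.042718
Year 1: k_p_x=0.956, q=0.014, term=0.012616
Year 2: k_p_x=0.942616, q=0.022, term=0.018978
Year 3: k_p_x=0.921878, q=0.042, term=0.034401
Year 4: k_p_x=0.88316, q=0.053, term=0.040377
A_x = 0.1491


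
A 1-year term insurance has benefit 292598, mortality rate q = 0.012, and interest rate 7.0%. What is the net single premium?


NSP = benefit * q * v
v = 1/(1+i) = 0.934579
NSP = 292598 * 0.012 * 0.934579
= 3281.4729


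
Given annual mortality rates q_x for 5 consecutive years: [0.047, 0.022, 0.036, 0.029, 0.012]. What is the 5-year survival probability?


p_k = 1 - q_k for each year
Survival = product of (1 - q_k)
= 0.953 * 0.978 * 0.964 * 0.971 * 0.988
= 0.862


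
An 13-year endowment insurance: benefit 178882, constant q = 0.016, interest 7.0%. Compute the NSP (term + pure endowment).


Term component = 22082.5041
Pure endowment = 13_p_x * v^13 * benefit = 0.810842 * 0.414964 * 178882 = 60188.5404
NSP = 82271.0445


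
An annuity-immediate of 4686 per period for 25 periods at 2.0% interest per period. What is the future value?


FV = PMT * ((1+i)^n - 1) / i
= 4686 * ((1.02)^25 - 1) / 0.02
= 4686 * (1.640606 - 1) / 0.02
= 150093.9845


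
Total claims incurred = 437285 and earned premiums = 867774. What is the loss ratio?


Loss ratio = claims / premiums
= 437285 / 867774
= 0.5039


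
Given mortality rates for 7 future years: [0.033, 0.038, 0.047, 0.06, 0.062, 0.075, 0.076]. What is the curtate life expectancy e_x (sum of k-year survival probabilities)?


e_x = sum_{k=1}^{n} k_p_x
k_p_x values:
  1_p_x = 0.967
  2_p_x = 0.930254
  3_p_x = 0.886532
  4_p_x = 0.83334
  5_p_x = 0.781673
  6_p_x = 0.723048
  7_p_x = 0.668096
e_x = 5.7899


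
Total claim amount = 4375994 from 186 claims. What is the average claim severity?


severity = total / number
= 4375994 / 186
= 23526.8495


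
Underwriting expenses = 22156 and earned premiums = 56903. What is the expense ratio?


Expense ratio = expenses / premiums
= 22156 / 56903
= 0.3894


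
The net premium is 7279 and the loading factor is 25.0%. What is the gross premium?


Gross = net * (1 + loading)
= 7279 * (1 + 0.25)
= 7279 * 1.25
= 9098.75


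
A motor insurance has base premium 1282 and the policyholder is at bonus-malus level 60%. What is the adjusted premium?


adjusted = base * BM_level / 100
= 1282 * 60 / 100
= 1282 * 0.6
= 769.2


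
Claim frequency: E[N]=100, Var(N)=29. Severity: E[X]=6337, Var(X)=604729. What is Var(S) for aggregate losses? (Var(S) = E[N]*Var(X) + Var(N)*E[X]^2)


Var(S) = E[N]*Var(X) + Var(N)*E[X]^2
= 100*604729 + 29*6337^2
= 60472900 + 1164569501
= 1.2250e+09


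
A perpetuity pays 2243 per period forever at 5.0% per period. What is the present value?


PV = PMT / i
= 2243 / 0.05
= 44860.0


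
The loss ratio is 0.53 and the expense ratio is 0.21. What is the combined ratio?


Combined ratio = loss ratio + expense ratio
= 0.53 + 0.21
= 0.74


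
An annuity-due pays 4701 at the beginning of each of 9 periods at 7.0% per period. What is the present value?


PV_due = PMT * (1-(1+i)^(-n))/i * (1+i)
PV_immediate = 30628.1068
PV_due = 30628.1068 * 1.07
= 32772.0743


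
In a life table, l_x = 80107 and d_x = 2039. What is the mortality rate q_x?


q_x = d_x / l_x
= 2039 / 80107
= 0.0255


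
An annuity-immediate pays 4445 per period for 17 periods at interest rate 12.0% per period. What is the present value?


PV = PMT * (1 - (1+i)^(-n)) / i
= 4445 * (1 - (1+0.12)^(-17)) / 0.12
= 4445 * (1 - 0.145644) / 0.12
= 4445 * 7.11963
= 31646.7575


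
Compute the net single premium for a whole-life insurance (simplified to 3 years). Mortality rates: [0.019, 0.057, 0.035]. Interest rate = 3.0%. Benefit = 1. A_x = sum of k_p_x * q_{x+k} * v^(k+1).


v = 0.970874
Year 0: k_p_x=1.0, q=0.019, term=0.018447
Year 1: k_p_x=0.981, q=0.057, term=0.052707
Year 2: k_p_x=0.925083, q=0.035, term=0.02963
A_x = 0.1008


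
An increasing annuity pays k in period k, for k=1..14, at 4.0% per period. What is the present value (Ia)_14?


(Ia)_n = sum_{k=1}^{n} k * v^k, v = 1/(1+i)
v = 0.961538
Sum computed term by term:
(Ia)_14 = 72.5249


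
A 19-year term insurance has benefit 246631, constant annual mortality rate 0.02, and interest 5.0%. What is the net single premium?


NSP = benefit * sum_{k=0}^{n-1} k_p_x * q * v^(k+1)
With constant q=0.02, v=0.952381
Sum = 0.208689
NSP = 246631 * 0.208689
= 51469.2908


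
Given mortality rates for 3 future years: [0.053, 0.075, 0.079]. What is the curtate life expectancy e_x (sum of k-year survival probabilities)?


e_x = sum_{k=1}^{n} k_p_x
k_p_x values:
  1_p_x = 0.947
  2_p_x = 0.875975
  3_p_x = 0.806773
e_x = 2.6297


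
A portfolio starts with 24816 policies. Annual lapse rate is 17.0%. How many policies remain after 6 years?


remaining = initial * (1 - lapse)^years
= 24816 * (1 - 0.17)^6
= 24816 * 0.32694
= 8113.3523


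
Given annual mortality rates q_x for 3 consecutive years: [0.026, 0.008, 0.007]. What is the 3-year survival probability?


p_k = 1 - q_k for each year
Survival = product of (1 - q_k)
= 0.974 * 0.992 * 0.993
= 0.9594


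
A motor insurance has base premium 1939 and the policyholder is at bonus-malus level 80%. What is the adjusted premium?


adjusted = base * BM_level / 100
= 1939 * 80 / 100
= 1939 * 0.8
= 1551.2


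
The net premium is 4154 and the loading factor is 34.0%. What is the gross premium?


Gross = net * (1 + loading)
= 4154 * (1 + 0.34)
= 4154 * 1.34
= 5566.36


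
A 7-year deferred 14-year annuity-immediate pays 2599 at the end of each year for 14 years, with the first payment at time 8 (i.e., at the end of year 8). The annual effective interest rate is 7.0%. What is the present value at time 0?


PV at time 7 of the 14-year annuity-immediate:
a_n = 2599 * (1-(1+0.07)^(-14))/0.07 = 22729.4713
Discount back 7 years to time 0:
PV = 22729.4713 * (1+0.07)^(-7)
= 22729.4713 * 0.62275
= 14154.7724


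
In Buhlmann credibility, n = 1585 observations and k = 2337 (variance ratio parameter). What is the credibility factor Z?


Z = n / (n + k)
= 1585 / (1585 + 2337)
= 1585 / 3922
= 0.4041


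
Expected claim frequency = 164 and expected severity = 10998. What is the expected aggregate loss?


E[S] = E[N] * E[X]
= 164 * 10998
= 1.8037e+06


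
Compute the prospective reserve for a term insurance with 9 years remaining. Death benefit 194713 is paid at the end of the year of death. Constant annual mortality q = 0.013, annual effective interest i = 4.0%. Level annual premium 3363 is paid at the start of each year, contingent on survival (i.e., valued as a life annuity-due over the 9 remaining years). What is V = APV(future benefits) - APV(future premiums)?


v = 1/(1+i) = 0.961538
APV(future benefits) per unit = sum_{k=0}^{8} k_p_x * q * v^(k+1) = 0.092096
APV(future benefits) = 194713 * 0.092096 = 17932.2995
Life annuity-due factor ä_{x:9} = sum_{k=0}^{8} k_p_x * v^k = 7.367685
APV(future premiums) = 3363 * 7.367685 = 24777.5232
V = 17932.2995 - 24777.5232
= -6845.2236


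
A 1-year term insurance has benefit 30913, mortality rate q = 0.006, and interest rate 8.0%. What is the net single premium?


NSP = benefit * q * v
v = 1/(1+i) = 0.925926
NSP = 30913 * 0.006 * 0.925926
= 171.7389


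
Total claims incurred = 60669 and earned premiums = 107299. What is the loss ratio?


Loss ratio = claims / premiums
= 60669 / 107299
= 0.5654


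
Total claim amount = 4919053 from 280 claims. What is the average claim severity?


severity = total / number
= 4919053 / 280
= 17568.0464


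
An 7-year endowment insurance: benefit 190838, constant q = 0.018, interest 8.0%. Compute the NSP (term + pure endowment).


Term component = 17041.3924
Pure endowment = 7_p_x * v^7 * benefit = 0.880604 * 0.58349 * 190838 = 98057.0859
NSP = 115098.4783


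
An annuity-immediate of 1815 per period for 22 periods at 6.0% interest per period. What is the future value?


FV = PMT * ((1+i)^n - 1) / i
= 1815 * ((1.06)^22 - 1) / 0.06
= 1815 * (3.603537 - 1) / 0.06
= 78757.0069


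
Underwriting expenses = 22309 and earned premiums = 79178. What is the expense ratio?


Expense ratio = expenses / premiums
= 22309 / 79178
= 0.2818


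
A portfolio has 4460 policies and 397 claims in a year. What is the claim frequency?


frequency = claims / policies
= 397 / 4460
= 0.089


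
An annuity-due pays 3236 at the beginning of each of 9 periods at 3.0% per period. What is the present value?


PV_due = PMT * (1-(1+i)^(-n))/i * (1+i)
PV_immediate = 25195.8485
PV_due = 25195.8485 * 1.03
= 25951.7239


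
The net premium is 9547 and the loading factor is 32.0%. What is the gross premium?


Gross = net * (1 + loading)
= 9547 * (1 + 0.32)
= 9547 * 1.32
= 12602.04


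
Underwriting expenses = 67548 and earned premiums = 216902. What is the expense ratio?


Expense ratio = expenses / premiums
= 67548 / 216902
= 0.3114


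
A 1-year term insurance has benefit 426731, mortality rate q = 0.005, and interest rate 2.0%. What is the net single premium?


NSP = benefit * q * v
v = 1/(1+i) = 0.980392
NSP = 426731 * 0.005 * 0.980392
= 2091.8186


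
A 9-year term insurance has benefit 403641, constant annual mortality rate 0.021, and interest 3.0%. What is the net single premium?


NSP = benefit * sum_{k=0}^{n-1} k_p_x * q * v^(k+1)
With constant q=0.021, v=0.970874
Sum = 0.151054
NSP = 403641 * 0.151054
= 60971.7192


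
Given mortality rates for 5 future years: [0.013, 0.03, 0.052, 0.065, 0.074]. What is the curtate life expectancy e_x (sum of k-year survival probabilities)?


e_x = sum_{k=1}^{n} k_p_x
k_p_x values:
  1_p_x = 0.987
  2_p_x = 0.95739
  3_p_x = 0.907606
  4_p_x = 0.848611
  5_p_x = 0.785814
e_x = 4.4864


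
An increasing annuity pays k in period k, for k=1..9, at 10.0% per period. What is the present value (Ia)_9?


(Ia)_n = sum_{k=1}^{n} k * v^k, v = 1/(1+i)
v = 0.909091
Sum computed term by term:
(Ia)_9 = 25.1805


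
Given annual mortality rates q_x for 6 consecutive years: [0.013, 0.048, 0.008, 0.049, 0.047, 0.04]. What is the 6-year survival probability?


p_k = 1 - q_k for each year
Survival = product of (1 - q_k)
= 0.987 * 0.952 * 0.992 * 0.951 * 0.953 * 0.96
= 0.811


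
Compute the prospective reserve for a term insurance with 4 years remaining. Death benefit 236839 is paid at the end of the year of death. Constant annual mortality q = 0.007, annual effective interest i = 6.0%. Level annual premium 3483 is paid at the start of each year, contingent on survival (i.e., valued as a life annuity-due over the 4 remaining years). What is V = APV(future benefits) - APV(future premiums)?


v = 1/(1+i) = 0.943396
APV(future benefits) per unit = sum_{k=0}^{3} k_p_x * q * v^(k+1) = 0.024015
APV(future benefits) = 236839 * 0.024015 = 5687.5726
Life annuity-due factor ä_{x:4} = sum_{k=0}^{3} k_p_x * v^k = 3.636483
APV(future premiums) = 3483 * 3.636483 = 12665.8702
V = 5687.5726 - 12665.8702
= -6978.2976


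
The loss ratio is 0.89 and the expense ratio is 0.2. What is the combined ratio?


Combined ratio = loss ratio + expense ratio
= 0.89 + 0.2
= 1.09


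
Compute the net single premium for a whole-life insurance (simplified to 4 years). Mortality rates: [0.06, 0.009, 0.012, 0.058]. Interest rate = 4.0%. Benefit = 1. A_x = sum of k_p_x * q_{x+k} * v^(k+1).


v = 0.961538
Year 0: k_p_x=1.0, q=0.06, term=0.057692
Year 1: k_p_x=0.94, q=0.009, term=0.007822
Year 2: k_p_x=0.93154, q=0.012, term=0.009938
Year 3: k_p_x=0.920362, q=0.058, term=0.04563
A_x = 0.1211


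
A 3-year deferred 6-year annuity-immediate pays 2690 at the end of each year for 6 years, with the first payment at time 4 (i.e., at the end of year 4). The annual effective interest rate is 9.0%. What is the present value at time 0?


PV at time 3 of the 6-year annuity-immediate:
a_n = 2690 * (1-(1+0.09)^(-6))/0.09 = 12067.121
Discount back 3 years to time 0:
PV = 12067.121 * (1+0.09)^(-3)
= 12067.121 * 0.772183
= 9318.0315


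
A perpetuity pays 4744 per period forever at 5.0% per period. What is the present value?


PV = PMT / i
= 4744 / 0.05
= 94880.0


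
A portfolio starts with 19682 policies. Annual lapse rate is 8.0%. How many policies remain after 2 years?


remaining = initial * (1 - lapse)^years
= 19682 * (1 - 0.08)^2
= 19682 * 0.8464
= 16658.8448


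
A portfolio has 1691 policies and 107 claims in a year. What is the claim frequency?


frequency = claims / policies
= 107 / 1691
= 0.0633


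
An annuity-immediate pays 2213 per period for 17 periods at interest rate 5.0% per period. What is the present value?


PV = PMT * (1 - (1+i)^(-n)) / i
= 2213 * (1 - (1+0.05)^(-17)) / 0.05
= 2213 * (1 - 0.436297) / 0.05
= 2213 * 11.274066
= 24949.5086


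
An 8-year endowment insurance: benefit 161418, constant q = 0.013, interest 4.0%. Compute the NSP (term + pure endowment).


Term component = 13538.1619
Pure endowment = 8_p_x * v^8 * benefit = 0.900611 * 0.73069 * 161418 = 106223.9554
NSP = 119762.1173


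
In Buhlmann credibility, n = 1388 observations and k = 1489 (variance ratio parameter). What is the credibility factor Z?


Z = n / (n + k)
= 1388 / (1388 + 1489)
= 1388 / 2877
= 0.4824


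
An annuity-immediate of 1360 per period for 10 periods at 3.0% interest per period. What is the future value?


FV = PMT * ((1+i)^n - 1) / i
= 1360 * ((1.03)^10 - 1) / 0.03
= 1360 * (1.343916 - 1) / 0.03
= 15590.8759


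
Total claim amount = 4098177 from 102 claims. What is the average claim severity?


severity = total / number
= 4098177 / 102
= 40178.2059


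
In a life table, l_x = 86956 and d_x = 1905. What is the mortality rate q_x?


q_x = d_x / l_x
= 1905 / 86956
= 0.0219


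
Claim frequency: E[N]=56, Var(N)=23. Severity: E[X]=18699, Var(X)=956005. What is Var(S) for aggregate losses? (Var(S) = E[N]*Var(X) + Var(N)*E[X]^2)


Var(S) = E[N]*Var(X) + Var(N)*E[X]^2
= 56*956005 + 23*18699^2
= 53536280 + 8042009823
= 8.0955e+09


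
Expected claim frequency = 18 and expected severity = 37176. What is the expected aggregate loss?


E[S] = E[N] * E[X]
= 18 * 37176
= 669168


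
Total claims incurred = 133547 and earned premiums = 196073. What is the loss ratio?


Loss ratio = claims / premiums
= 133547 / 196073
= 0.6811


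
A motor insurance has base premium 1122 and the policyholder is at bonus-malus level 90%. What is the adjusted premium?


adjusted = base * BM_level / 100
= 1122 * 90 / 100
= 1122 * 0.9
= 1009.8


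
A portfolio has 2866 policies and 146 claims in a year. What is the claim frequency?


frequency = claims / policies
= 146 / 2866
= 0.0509


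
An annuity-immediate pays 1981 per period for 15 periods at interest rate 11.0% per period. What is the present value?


PV = PMT * (1 - (1+i)^(-n)) / i
= 1981 * (1 - (1+0.11)^(-15)) / 0.11
= 1981 * (1 - 0.209004) / 0.11
= 1981 * 7.19087
= 14245.1126


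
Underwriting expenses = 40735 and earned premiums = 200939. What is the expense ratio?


Expense ratio = expenses / premiums
= 40735 / 200939
= 0.2027


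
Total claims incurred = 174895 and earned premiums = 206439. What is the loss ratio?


Loss ratio = claims / premiums
= 174895 / 206439
= 0.8472


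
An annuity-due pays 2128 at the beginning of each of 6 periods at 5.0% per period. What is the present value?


PV_due = PMT * (1-(1+i)^(-n))/i * (1+i)
PV_immediate = 10801.0727
PV_due = 10801.0727 * 1.05
= 11341.1264


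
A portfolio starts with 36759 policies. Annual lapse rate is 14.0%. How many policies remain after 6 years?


remaining = initial * (1 - lapse)^years
= 36759 * (1 - 0.14)^6
= 36759 * 0.404567
= 14871.487


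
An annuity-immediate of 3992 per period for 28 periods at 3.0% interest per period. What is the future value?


FV = PMT * ((1+i)^n - 1) / i
= 3992 * ((1.03)^28 - 1) / 0.03
= 3992 * (2.287928 - 1) / 0.03
= 171380.2427


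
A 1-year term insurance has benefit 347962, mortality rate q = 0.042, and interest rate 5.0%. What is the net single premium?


NSP = benefit * q * v
v = 1/(1+i) = 0.952381
NSP = 347962 * 0.042 * 0.952381
= 13918.48


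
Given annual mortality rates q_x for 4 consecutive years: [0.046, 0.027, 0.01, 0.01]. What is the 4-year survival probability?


p_k = 1 - q_k for each year
Survival = product of (1 - q_k)
= 0.954 * 0.973 * 0.99 * 0.99
= 0.9098


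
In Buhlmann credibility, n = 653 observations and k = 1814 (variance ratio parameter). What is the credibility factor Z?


Z = n / (n + k)
= 653 / (653 + 1814)
= 653 / 2467
= 0.2647


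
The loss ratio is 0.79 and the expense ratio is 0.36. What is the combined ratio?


Combined ratio = loss ratio + expense ratio
= 0.79 + 0.36
= 1.15


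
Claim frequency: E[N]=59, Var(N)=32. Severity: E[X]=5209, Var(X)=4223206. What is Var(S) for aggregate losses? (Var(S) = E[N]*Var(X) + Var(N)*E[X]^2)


Var(S) = E[N]*Var(X) + Var(N)*E[X]^2
= 59*4223206 + 32*5209^2
= 249169154 + 868277792
= 1.1174e+09


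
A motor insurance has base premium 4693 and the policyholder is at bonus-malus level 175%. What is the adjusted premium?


adjusted = base * BM_level / 100
= 4693 * 175 / 100
= 4693 * 1.75
= 8212.75


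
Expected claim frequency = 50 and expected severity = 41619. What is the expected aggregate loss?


E[S] = E[N] * E[X]
= 50 * 41619
= 2.0810e+06


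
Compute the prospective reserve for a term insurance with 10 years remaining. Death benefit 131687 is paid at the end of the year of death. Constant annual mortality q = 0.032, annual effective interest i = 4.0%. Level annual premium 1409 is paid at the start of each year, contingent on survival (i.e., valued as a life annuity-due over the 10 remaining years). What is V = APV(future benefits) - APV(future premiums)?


v = 1/(1+i) = 0.961538
APV(future benefits) per unit = sum_{k=0}^{9} k_p_x * q * v^(k+1) = 0.227555
APV(future benefits) = 131687 * 0.227555 = 29966.0849
Life annuity-due factor ä_{x:10} = sum_{k=0}^{9} k_p_x * v^k = 7.39555
APV(future premiums) = 1409 * 7.39555 = 10420.3296
V = 29966.0849 - 10420.3296
= 19545.7553


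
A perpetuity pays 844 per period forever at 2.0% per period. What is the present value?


PV = PMT / i
= 844 / 0.02
= 42200.0


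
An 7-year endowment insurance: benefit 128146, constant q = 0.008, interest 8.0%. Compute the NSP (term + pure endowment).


Term component = 5223.8278
Pure endowment = 7_p_x * v^7 * benefit = 0.945326 * 0.58349 * 128146 = 70683.8947
NSP = 75907.7224


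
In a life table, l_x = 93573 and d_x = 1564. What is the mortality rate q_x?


q_x = d_x / l_x
= 1564 / 93573
= 0.0167


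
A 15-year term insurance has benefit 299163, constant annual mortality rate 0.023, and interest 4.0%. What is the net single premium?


NSP = benefit * sum_{k=0}^{n-1} k_p_x * q * v^(k+1)
With constant q=0.023, v=0.961538
Sum = 0.222089
NSP = 299163 * 0.222089
= 66440.922


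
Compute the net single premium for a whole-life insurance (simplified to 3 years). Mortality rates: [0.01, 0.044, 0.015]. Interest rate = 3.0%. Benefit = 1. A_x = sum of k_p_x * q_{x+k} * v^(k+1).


v = 0.970874
Year 0: k_p_x=1.0, q=0.01, term=0.009709
Year 1: k_p_x=0.99, q=0.044, term=0.041059
Year 2: k_p_x=0.94644, q=0.015, term=0.012992
A_x = 0.0638


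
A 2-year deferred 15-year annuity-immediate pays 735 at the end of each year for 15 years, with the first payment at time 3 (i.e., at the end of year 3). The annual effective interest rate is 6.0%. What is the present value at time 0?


PV at time 2 of the 15-year annuity-immediate:
a_n = 735 * (1-(1+0.06)^(-15))/0.06 = 7138.503
Discount back 2 years to time 0:
PV = 7138.503 * (1+0.06)^(-2)
= 7138.503 * 0.889996
= 6353.2423


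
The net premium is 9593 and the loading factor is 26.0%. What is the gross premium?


Gross = net * (1 + loading)
= 9593 * (1 + 0.26)
= 9593 * 1.26
= 12087.18


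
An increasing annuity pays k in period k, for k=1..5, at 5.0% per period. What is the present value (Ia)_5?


(Ia)_n = sum_{k=1}^{n} k * v^k, v = 1/(1+i)
v = 0.952381
Sum computed term by term:
(Ia)_5 = 12.5664


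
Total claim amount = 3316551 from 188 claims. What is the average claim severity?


severity = total / number
= 3316551 / 188
= 17641.2287


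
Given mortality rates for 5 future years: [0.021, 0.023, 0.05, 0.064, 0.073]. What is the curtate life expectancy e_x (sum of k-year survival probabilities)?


e_x = sum_{k=1}^{n} k_p_x
k_p_x values:
  1_p_x = 0.979
  2_p_x = 0.956483
  3_p_x = 0.908659
  4_p_x = 0.850505
  5_p_x = 0.788418
e_x = 4.4831


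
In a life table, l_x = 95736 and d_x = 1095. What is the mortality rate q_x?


q_x = d_x / l_x
= 1095 / 95736
= 0.0114


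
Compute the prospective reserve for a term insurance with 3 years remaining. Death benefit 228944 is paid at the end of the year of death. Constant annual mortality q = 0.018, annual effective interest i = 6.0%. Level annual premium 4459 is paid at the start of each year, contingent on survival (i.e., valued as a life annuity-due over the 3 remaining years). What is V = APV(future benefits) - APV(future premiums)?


v = 1/(1+i) = 0.943396
APV(future benefits) per unit = sum_{k=0}^{2} k_p_x * q * v^(k+1) = 0.047287
APV(future benefits) = 228944 * 0.047287 = 10826.0016
Life annuity-due factor ä_{x:3} = sum_{k=0}^{2} k_p_x * v^k = 2.78466
APV(future premiums) = 4459 * 2.78466 = 12416.799
V = 10826.0016 - 12416.799
= -1590.7975


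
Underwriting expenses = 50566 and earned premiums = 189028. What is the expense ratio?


Expense ratio = expenses / premiums
= 50566 / 189028
= 0.2675


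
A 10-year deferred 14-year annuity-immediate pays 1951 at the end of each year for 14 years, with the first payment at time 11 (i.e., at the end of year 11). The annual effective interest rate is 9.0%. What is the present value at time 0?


PV at time 10 of the 14-year annuity-immediate:
a_n = 1951 * (1-(1+0.09)^(-14))/0.09 = 15190.7794
Discount back 10 years to time 0:
PV = 15190.7794 * (1+0.09)^(-10)
= 15190.7794 * 0.422411
= 6416.7494


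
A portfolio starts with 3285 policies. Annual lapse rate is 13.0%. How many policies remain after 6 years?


remaining = initial * (1 - lapse)^years
= 3285 * (1 - 0.13)^6
= 3285 * 0.433626
= 1424.4621


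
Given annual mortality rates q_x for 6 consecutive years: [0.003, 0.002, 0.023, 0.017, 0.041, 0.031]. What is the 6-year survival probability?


p_k = 1 - q_k for each year
Survival = product of (1 - q_k)
= 0.997 * 0.998 * 0.977 * 0.983 * 0.959 * 0.969
= 0.888


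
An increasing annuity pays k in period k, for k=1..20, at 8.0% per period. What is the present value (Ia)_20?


(Ia)_n = sum_{k=1}^{n} k * v^k, v = 1/(1+i)
v = 0.925926
Sum computed term by term:
(Ia)_20 = 78.9079


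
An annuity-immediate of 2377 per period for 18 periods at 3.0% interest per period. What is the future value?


FV = PMT * ((1+i)^n - 1) / i
= 2377 * ((1.03)^18 - 1) / 0.03
= 2377 * (1.702433 - 1) / 0.03
= 55656.1129


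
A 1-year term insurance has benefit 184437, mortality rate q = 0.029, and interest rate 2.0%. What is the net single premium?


NSP = benefit * q * v
v = 1/(1+i) = 0.980392
NSP = 184437 * 0.029 * 0.980392
= 5243.7971


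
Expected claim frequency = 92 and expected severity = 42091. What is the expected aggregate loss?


E[S] = E[N] * E[X]
= 92 * 42091
= 3.8724e+06


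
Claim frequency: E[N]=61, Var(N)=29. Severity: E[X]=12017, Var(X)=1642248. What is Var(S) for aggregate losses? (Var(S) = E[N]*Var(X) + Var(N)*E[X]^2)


Var(S) = E[N]*Var(X) + Var(N)*E[X]^2
= 61*1642248 + 29*12017^2
= 100177128 + 4187840381
= 4.2880e+09


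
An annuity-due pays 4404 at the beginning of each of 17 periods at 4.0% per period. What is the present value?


PV_due = PMT * (1-(1+i)^(-n))/i * (1+i)
PV_immediate = 53577.6056
PV_due = 53577.6056 * 1.04
= 55720.7099


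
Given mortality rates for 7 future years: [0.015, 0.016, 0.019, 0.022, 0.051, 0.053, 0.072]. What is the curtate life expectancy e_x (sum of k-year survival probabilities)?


e_x = sum_{k=1}^{n} k_p_x
k_p_x values:
  1_p_x = 0.985
  2_p_x = 0.96924
  3_p_x = 0.950824
  4_p_x = 0.929906
  5_p_x = 0.882481
  6_p_x = 0.83571
  7_p_x = 0.775538
e_x = 6.3287


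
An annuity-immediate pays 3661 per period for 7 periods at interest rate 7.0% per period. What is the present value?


PV = PMT * (1 - (1+i)^(-n)) / i
= 3661 * (1 - (1+0.07)^(-7)) / 0.07
= 3661 * (1 - 0.62275) / 0.07
= 3661 * 5.389289
= 19730.1885


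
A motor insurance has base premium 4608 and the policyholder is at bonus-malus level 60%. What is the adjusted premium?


adjusted = base * BM_level / 100
= 4608 * 60 / 100
= 4608 * 0.6
= 2764.8


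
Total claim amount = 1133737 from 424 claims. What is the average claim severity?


severity = total / number
= 1133737 / 424
= 2673.908


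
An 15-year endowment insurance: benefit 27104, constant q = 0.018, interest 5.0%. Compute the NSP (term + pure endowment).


Term component = 4546.5613
Pure endowment = 15_p_x * v^15 * benefit = 0.761504 * 0.481017 * 27104 = 9928.1017
NSP = 14474.6631


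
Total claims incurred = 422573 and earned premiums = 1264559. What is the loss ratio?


Loss ratio = claims / premiums
= 422573 / 1264559
= 0.3342


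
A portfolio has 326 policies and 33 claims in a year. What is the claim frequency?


frequency = claims / policies
= 33 / 326
= 0.1012


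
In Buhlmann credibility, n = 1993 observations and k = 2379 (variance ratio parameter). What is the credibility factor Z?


Z = n / (n + k)
= 1993 / (1993 + 2379)
= 1993 / 4372
= 0.4559


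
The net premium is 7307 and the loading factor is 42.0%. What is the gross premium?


Gross = net * (1 + loading)
= 7307 * (1 + 0.42)
= 7307 * 1.42
= 10375.94


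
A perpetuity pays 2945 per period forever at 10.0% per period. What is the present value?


PV = PMT / i
= 2945 / 0.1
= 29450.0


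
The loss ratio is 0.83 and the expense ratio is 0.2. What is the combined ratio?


Combined ratio = loss ratio + expense ratio
= 0.83 + 0.2
= 1.03


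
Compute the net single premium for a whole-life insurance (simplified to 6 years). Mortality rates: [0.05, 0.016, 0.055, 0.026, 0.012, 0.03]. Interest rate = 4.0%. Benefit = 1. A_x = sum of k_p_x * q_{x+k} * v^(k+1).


v = 0.961538
Year 0: k_p_x=1.0, q=0.05, term=0.048077
Year 1: k_p_x=0.95, q=0.016, term=0.014053
Year 2: k_p_x=0.9348, q=0.055, term=0.045707
Year 3: k_p_x=0.883386, q=0.026, term=0.019633
Year 4: k_p_x=0.860418, q=0.012, term=0.008486
Year 5: k_p_x=0.850093, q=0.03, term=0.020155
A_x = 0.1561


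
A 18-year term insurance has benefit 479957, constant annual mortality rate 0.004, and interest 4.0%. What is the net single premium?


NSP = benefit * sum_{k=0}^{n-1} k_p_x * q * v^(k+1)
With constant q=0.004, v=0.961538
Sum = 0.049157
NSP = 479957 * 0.049157
= 23593.3815


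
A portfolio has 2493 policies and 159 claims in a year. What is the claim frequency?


frequency = claims / policies
= 159 / 2493
= 0.0638


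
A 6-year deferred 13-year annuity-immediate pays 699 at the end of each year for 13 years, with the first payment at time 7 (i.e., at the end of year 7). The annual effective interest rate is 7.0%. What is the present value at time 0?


PV at time 6 of the 13-year annuity-immediate:
a_n = 699 * (1-(1+0.07)^(-13))/0.07 = 5841.9979
Discount back 6 years to time 0:
PV = 5841.9979 * (1+0.07)^(-6)
= 5841.9979 * 0.666342
= 3892.7699


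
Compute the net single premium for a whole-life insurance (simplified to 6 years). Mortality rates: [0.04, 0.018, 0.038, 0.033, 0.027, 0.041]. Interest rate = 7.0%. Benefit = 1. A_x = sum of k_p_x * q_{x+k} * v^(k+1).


v = 0.934579
Year 0: k_p_x=1.0, q=0.04, term=0.037383
Year 1: k_p_x=0.96, q=0.018, term=0.015093
Year 2: k_p_x=0.94272, q=0.038, term=0.029243
Year 3: k_p_x=0.906897, q=0.033, term=0.022832
Year 4: k_p_x=0.876969, q=0.027, term=0.016882
Year 5: k_p_x=0.853291, q=0.041, term=0.023312
A_x = 0.1447


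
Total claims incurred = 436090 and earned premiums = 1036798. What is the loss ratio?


Loss ratio = claims / premiums
= 436090 / 1036798
= 0.4206


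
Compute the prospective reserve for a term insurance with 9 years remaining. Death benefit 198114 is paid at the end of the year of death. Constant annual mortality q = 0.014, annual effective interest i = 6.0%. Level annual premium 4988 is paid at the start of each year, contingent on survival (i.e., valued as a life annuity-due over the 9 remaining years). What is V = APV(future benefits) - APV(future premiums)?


v = 1/(1+i) = 0.943396
APV(future benefits) per unit = sum_{k=0}^{8} k_p_x * q * v^(k+1) = 0.090553
APV(future benefits) = 198114 * 0.090553 = 17939.8405
Life annuity-due factor ä_{x:9} = sum_{k=0}^{8} k_p_x * v^k = 6.856165
APV(future premiums) = 4988 * 6.856165 = 34198.5495
V = 17939.8405 - 34198.5495
= -16258.7089


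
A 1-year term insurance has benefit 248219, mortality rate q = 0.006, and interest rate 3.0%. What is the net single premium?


NSP = benefit * q * v
v = 1/(1+i) = 0.970874
NSP = 248219 * 0.006 * 0.970874
= 1445.9359


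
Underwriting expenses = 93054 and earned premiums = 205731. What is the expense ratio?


Expense ratio = expenses / premiums
= 93054 / 205731
= 0.4523


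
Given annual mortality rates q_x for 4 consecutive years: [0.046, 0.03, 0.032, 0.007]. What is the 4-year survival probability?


p_k = 1 - q_k for each year
Survival = product of (1 - q_k)
= 0.954 * 0.97 * 0.968 * 0.993
= 0.8895


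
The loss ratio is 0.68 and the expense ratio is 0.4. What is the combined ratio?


Combined ratio = loss ratio + expense ratio
= 0.68 + 0.4
= 1.08


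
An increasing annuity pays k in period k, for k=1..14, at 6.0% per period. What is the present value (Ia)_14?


(Ia)_n = sum_{k=1}^{n} k * v^k, v = 1/(1+i)
v = 0.943396
Sum computed term by term:
(Ia)_14 = 61.0078


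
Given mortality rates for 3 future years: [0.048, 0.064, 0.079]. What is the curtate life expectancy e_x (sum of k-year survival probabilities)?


e_x = sum_{k=1}^{n} k_p_x
k_p_x values:
  1_p_x = 0.952
  2_p_x = 0.891072
  3_p_x = 0.820677
e_x = 2.6637


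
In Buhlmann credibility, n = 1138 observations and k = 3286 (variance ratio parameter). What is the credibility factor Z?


Z = n / (n + k)
= 1138 / (1138 + 3286)
= 1138 / 4424
= 0.2572


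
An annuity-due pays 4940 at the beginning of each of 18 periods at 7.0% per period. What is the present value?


PV_due = PMT * (1-(1+i)^(-n))/i * (1+i)
PV_immediate = 49691.8893
PV_due = 49691.8893 * 1.07
= 53170.3216


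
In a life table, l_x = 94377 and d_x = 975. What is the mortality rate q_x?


q_x = d_x / l_x
= 975 / 94377
= 0.0103


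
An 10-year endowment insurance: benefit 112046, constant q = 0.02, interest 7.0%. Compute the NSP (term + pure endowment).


Term component = 14557.0566
Pure endowment = 10_p_x * v^10 * benefit = 0.817073 * 0.508349 * 112046 = 46539.2454
NSP = 61096.302


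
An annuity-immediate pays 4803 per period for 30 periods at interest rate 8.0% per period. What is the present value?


PV = PMT * (1 - (1+i)^(-n)) / i
= 4803 * (1 - (1+0.08)^(-30)) / 0.08
= 4803 * (1 - 0.099377) / 0.08
= 4803 * 11.257783
= 54071.1334


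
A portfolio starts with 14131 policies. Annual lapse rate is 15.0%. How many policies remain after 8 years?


remaining = initial * (1 - lapse)^years
= 14131 * (1 - 0.15)^8
= 14131 * 0.272491
= 3850.5636


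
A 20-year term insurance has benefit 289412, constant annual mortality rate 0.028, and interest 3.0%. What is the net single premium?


NSP = benefit * sum_{k=0}^{n-1} k_p_x * q * v^(k+1)
With constant q=0.028, v=0.970874
Sum = 0.331294
NSP = 289412 * 0.331294
= 95880.4954


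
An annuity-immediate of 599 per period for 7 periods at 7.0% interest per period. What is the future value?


FV = PMT * ((1+i)^n - 1) / i
= 599 * ((1.07)^7 - 1) / 0.07
= 599 * (1.605781 - 1) / 0.07
= 5183.7586


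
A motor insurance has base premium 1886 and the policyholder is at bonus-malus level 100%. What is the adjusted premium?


adjusted = base * BM_level / 100
= 1886 * 100 / 100
= 1886 * 1.0
= 1886.0


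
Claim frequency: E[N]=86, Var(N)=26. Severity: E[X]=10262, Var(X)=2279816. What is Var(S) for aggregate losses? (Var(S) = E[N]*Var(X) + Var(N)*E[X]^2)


Var(S) = E[N]*Var(X) + Var(N)*E[X]^2
= 86*2279816 + 26*10262^2
= 196064176 + 2738024744
= 2.9341e+09


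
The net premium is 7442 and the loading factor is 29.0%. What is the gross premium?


Gross = net * (1 + loading)
= 7442 * (1 + 0.29)
= 7442 * 1.29
= 9600.18


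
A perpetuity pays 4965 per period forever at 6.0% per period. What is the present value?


PV = PMT / i
= 4965 / 0.06
= 82750.0
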